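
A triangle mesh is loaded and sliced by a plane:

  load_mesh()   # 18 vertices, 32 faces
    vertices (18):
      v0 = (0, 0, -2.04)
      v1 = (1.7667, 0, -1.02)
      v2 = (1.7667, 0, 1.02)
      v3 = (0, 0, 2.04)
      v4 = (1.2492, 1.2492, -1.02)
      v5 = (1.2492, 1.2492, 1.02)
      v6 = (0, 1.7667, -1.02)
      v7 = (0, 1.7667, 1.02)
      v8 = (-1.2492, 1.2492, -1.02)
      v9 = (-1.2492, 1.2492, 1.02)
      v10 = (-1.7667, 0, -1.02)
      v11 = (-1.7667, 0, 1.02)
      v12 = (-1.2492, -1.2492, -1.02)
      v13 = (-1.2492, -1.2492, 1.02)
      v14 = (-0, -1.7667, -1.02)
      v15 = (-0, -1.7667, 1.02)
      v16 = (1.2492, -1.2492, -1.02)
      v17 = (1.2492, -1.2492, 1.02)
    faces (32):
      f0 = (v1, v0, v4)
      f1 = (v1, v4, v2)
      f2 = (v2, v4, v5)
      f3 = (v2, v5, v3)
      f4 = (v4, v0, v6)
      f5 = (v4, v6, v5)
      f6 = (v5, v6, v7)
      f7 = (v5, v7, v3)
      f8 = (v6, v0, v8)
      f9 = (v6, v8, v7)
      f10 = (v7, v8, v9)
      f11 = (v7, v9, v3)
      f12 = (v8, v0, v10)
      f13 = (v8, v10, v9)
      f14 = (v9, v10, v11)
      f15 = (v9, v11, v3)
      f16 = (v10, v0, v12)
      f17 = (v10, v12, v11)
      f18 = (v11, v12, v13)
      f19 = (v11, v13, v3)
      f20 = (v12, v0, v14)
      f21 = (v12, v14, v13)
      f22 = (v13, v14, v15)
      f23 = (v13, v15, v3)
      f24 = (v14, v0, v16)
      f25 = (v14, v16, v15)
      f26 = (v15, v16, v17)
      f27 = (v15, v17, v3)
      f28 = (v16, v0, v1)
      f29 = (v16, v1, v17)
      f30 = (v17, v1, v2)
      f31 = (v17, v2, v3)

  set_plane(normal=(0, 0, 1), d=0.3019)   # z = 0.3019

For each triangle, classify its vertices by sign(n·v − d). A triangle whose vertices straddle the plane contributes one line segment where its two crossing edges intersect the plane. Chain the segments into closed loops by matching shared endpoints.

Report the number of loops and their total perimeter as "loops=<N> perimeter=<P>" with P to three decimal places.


loops=1 perimeter=10.817

Straddling triangles (16 of 32):
  (v1,v4,v2) [--+] → (1.58453, 0.439731, 0.3019)–(1.7667, 0, 0.3019)  len=0.4760
  (v2,v4,v5) [+-+] → (1.58453, 0.439731, 0.3019)–(1.2492, 1.2492, 0.3019)  len=0.8762
  (v4,v6,v5) [--+] → (0.809469, 1.43137, 0.3019)–(1.2492, 1.2492, 0.3019)  len=0.4760
  (v5,v6,v7) [+-+] → (0.809469, 1.43137, 0.3019)–(0, 1.7667, 0.3019)  len=0.8762
  (v6,v8,v7) [--+] → (-0.439731, 1.58453, 0.3019)–(0, 1.7667, 0.3019)  len=0.4760
  (v7,v8,v9) [+-+] → (-0.439731, 1.58453, 0.3019)–(-1.2492, 1.2492, 0.3019)  len=0.8762
  (v8,v10,v9) [--+] → (-1.43137, 0.809469, 0.3019)–(-1.2492, 1.2492, 0.3019)  len=0.4760
  (v9,v10,v11) [+-+] → (-1.43137, 0.809469, 0.3019)–(-1.7667, 0, 0.3019)  len=0.8762
  (v10,v12,v11) [--+] → (-1.58453, -0.439731, 0.3019)–(-1.7667, 0, 0.3019)  len=0.4760
  (v11,v12,v13) [+-+] → (-1.58453, -0.439731, 0.3019)–(-1.2492, -1.2492, 0.3019)  len=0.8762
  (v12,v14,v13) [--+] → (-0.809469, -1.43137, 0.3019)–(-1.2492, -1.2492, 0.3019)  len=0.4760
  (v13,v14,v15) [+-+] → (-0.809469, -1.43137, 0.3019)–(0, -1.7667, 0.3019)  len=0.8762
  (v14,v16,v15) [--+] → (0.439731, -1.58453, 0.3019)–(0, -1.7667, 0.3019)  len=0.4760
  (v15,v16,v17) [+-+] → (0.439731, -1.58453, 0.3019)–(1.2492, -1.2492, 0.3019)  len=0.8762
  (v16,v1,v17) [--+] → (1.43137, -0.809469, 0.3019)–(1.2492, -1.2492, 0.3019)  len=0.4760
  (v17,v1,v2) [+-+] → (1.43137, -0.809469, 0.3019)–(1.7667, 0, 0.3019)  len=0.8762

Chained into 1 loop(s):
  loop 1: 16 segments, perimeter = 10.8172
Total perimeter = 10.817


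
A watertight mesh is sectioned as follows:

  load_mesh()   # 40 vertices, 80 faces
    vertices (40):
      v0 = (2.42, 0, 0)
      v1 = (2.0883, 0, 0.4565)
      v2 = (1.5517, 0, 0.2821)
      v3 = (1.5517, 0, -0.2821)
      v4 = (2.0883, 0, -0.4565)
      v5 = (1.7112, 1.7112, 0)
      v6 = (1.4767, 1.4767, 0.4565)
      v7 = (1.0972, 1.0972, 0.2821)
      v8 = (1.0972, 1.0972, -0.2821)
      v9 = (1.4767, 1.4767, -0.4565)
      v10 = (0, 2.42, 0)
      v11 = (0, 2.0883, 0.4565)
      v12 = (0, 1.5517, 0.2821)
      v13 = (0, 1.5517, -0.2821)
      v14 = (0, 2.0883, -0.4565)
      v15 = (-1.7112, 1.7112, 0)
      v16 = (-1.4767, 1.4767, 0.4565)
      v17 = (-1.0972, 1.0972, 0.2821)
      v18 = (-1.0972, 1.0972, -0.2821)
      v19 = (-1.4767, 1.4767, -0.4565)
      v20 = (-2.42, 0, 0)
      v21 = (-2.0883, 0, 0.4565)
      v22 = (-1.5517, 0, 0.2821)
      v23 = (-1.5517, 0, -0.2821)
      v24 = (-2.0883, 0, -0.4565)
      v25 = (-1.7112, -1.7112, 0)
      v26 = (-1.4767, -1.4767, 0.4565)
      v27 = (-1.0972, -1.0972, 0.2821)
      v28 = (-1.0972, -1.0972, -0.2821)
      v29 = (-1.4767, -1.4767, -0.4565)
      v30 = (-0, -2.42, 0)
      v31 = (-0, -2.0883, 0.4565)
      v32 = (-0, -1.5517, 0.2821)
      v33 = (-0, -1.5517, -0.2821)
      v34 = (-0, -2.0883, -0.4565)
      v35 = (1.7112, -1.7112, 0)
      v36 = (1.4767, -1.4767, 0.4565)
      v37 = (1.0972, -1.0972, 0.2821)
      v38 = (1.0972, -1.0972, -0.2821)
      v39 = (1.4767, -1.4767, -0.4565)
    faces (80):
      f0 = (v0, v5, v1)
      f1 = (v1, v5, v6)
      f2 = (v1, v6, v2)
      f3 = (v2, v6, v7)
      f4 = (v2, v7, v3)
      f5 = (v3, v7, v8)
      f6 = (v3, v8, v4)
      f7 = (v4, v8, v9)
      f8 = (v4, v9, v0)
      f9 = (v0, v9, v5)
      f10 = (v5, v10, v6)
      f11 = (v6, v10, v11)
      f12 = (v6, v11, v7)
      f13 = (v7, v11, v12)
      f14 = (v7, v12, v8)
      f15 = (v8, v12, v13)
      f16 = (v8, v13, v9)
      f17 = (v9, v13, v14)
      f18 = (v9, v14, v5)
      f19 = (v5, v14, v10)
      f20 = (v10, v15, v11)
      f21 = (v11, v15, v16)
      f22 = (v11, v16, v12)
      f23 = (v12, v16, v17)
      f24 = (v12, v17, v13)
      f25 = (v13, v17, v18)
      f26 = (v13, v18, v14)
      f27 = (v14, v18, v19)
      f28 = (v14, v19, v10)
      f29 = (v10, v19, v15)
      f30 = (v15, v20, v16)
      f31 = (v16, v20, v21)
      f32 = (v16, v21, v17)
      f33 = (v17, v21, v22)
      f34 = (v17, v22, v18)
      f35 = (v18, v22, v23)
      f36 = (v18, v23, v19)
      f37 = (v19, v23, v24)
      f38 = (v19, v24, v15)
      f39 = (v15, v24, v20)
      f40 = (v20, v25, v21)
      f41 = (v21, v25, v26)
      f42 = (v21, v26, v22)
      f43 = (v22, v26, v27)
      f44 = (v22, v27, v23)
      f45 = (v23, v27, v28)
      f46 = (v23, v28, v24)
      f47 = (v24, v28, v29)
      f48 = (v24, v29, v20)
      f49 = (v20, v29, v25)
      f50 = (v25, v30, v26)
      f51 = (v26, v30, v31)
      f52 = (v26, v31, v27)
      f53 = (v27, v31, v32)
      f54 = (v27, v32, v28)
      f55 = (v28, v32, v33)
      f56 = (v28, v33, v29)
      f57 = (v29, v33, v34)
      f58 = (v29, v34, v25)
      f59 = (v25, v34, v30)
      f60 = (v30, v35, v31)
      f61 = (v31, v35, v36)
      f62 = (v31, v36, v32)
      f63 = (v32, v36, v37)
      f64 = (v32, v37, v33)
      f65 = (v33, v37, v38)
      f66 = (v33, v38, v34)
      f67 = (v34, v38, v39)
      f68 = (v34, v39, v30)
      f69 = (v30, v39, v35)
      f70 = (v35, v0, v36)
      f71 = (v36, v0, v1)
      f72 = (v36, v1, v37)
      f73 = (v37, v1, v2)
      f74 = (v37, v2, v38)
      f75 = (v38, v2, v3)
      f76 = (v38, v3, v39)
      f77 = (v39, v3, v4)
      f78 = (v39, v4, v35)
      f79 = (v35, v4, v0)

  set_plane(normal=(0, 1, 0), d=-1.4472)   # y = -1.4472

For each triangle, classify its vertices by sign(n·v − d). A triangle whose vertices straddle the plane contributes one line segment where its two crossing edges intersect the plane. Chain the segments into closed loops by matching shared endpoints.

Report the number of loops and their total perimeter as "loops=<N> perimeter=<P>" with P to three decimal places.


Straddling triangles (24 of 80):
  (v20,v25,v21) [+-+] → (-1.82055, -1.4472, 0)–(-1.76938, -1.4472, 0.0704278)  len=0.0871
  (v21,v25,v26) [+--] → (-1.76938, -1.4472, 0.0704278)–(-1.48892, -1.4472, 0.4565)  len=0.4772
  (v21,v26,v22) [+-+] → (-1.48892, -1.4472, 0.4565)–(-1.4782, -1.4472, 0.453016)  len=0.0113
  (v22,v26,v27) [+-+] → (-1.4782, -1.4472, 0.453016)–(-1.4472, -1.4472, 0.442943)  len=0.0326
  (v24,v28,v29) [++-] → (-1.4472, -1.4472, -0.442943)–(-1.48892, -1.4472, -0.4565)  len=0.0439
  (v24,v29,v20) [+-+] → (-1.48892, -1.4472, -0.4565)–(-1.49554, -1.4472, -0.447381)  len=0.0113
  (v20,v29,v25) [+--] → (-1.49554, -1.4472, -0.447381)–(-1.82055, -1.4472, 0)  len=0.5530
  (v26,v31,v27) [--+] → (-0.709732, -1.4472, 0.343688)–(-1.4472, -1.4472, 0.442943)  len=0.7441
  (v27,v31,v32) [+--] → (-0.709732, -1.4472, 0.343688)–(-0.252272, -1.4472, 0.2821)  len=0.4616
  (v27,v32,v28) [+-+] → (-0.252272, -1.4472, 0.2821)–(-0.252272, -1.4472, 0.152377)  len=0.1297
  (v28,v32,v33) [+--] → (-0.252272, -1.4472, 0.152377)–(-0.252272, -1.4472, -0.2821)  len=0.4345
  (v28,v33,v29) [+--] → (-0.252272, -1.4472, -0.2821)–(-1.4472, -1.4472, -0.442943)  len=1.2057
  (v32,v36,v37) [--+] → (1.4472, -1.4472, 0.442943)–(0.252272, -1.4472, 0.2821)  len=1.2057
  (v32,v37,v33) [-+-] → (0.252272, -1.4472, 0.2821)–(0.252272, -1.4472, -0.152377)  len=0.4345
  (v33,v37,v38) [-++] → (0.252272, -1.4472, -0.152377)–(0.252272, -1.4472, -0.2821)  len=0.1297
  (v33,v38,v34) [-+-] → (0.252272, -1.4472, -0.2821)–(0.709732, -1.4472, -0.343688)  len=0.4616
  (v34,v38,v39) [-+-] → (0.709732, -1.4472, -0.343688)–(1.4472, -1.4472, -0.442943)  len=0.7441
  (v35,v0,v36) [-+-] → (1.82055, -1.4472, 0)–(1.49554, -1.4472, 0.447381)  len=0.5530
  (v36,v0,v1) [-++] → (1.49554, -1.4472, 0.447381)–(1.48892, -1.4472, 0.4565)  len=0.0113
  (v36,v1,v37) [-++] → (1.48892, -1.4472, 0.4565)–(1.4472, -1.4472, 0.442943)  len=0.0439
  (v38,v3,v39) [++-] → (1.4782, -1.4472, -0.453016)–(1.4472, -1.4472, -0.442943)  len=0.0326
  (v39,v3,v4) [-++] → (1.4782, -1.4472, -0.453016)–(1.48892, -1.4472, -0.4565)  len=0.0113
  (v39,v4,v35) [-+-] → (1.48892, -1.4472, -0.4565)–(1.76938, -1.4472, -0.0704278)  len=0.4772
  (v35,v4,v0) [-++] → (1.76938, -1.4472, -0.0704278)–(1.82055, -1.4472, 0)  len=0.0871

Chained into 2 loop(s):
  loop 1: 12 segments, perimeter = 4.1918
  loop 2: 12 segments, perimeter = 4.1918
Total perimeter = 8.384

loops=2 perimeter=8.384


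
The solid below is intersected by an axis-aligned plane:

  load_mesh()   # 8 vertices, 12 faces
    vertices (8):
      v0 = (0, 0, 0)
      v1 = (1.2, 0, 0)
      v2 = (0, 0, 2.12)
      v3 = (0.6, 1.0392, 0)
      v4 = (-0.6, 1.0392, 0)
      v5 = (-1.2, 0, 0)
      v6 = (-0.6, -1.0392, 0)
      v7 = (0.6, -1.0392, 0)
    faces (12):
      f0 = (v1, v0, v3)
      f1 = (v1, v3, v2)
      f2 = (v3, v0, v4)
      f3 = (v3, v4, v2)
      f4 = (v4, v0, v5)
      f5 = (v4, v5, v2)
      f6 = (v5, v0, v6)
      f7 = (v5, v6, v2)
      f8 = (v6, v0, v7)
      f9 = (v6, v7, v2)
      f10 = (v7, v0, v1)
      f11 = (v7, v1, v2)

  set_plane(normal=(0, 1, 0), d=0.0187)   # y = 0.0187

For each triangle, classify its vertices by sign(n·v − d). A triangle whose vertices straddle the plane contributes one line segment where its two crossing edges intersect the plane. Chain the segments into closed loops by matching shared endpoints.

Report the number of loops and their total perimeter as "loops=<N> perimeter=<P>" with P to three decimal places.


Straddling triangles (6 of 12):
  (v1,v0,v3) [--+] → (0.0107968, 0.0187, 0)–(1.1892, 0.0187, 0)  len=1.1784
  (v1,v3,v2) [-+-] → (1.1892, 0.0187, 0)–(0.0107968, 0.0187, 2.08185)  len=2.3922
  (v3,v0,v4) [+-+] → (0.0107968, 0.0187, 0)–(-0.0107968, 0.0187, 0)  len=0.0216
  (v3,v4,v2) [++-] → (-0.0107968, 0.0187, 2.08185)–(0.0107968, 0.0187, 2.08185)  len=0.0216
  (v4,v0,v5) [+--] → (-0.0107968, 0.0187, 0)–(-1.1892, 0.0187, 0)  len=1.1784
  (v4,v5,v2) [+--] → (-1.1892, 0.0187, 0)–(-0.0107968, 0.0187, 2.08185)  len=2.3922

Chained into 1 loop(s):
  loop 1: 6 segments, perimeter = 7.1845
Total perimeter = 7.184

loops=1 perimeter=7.184


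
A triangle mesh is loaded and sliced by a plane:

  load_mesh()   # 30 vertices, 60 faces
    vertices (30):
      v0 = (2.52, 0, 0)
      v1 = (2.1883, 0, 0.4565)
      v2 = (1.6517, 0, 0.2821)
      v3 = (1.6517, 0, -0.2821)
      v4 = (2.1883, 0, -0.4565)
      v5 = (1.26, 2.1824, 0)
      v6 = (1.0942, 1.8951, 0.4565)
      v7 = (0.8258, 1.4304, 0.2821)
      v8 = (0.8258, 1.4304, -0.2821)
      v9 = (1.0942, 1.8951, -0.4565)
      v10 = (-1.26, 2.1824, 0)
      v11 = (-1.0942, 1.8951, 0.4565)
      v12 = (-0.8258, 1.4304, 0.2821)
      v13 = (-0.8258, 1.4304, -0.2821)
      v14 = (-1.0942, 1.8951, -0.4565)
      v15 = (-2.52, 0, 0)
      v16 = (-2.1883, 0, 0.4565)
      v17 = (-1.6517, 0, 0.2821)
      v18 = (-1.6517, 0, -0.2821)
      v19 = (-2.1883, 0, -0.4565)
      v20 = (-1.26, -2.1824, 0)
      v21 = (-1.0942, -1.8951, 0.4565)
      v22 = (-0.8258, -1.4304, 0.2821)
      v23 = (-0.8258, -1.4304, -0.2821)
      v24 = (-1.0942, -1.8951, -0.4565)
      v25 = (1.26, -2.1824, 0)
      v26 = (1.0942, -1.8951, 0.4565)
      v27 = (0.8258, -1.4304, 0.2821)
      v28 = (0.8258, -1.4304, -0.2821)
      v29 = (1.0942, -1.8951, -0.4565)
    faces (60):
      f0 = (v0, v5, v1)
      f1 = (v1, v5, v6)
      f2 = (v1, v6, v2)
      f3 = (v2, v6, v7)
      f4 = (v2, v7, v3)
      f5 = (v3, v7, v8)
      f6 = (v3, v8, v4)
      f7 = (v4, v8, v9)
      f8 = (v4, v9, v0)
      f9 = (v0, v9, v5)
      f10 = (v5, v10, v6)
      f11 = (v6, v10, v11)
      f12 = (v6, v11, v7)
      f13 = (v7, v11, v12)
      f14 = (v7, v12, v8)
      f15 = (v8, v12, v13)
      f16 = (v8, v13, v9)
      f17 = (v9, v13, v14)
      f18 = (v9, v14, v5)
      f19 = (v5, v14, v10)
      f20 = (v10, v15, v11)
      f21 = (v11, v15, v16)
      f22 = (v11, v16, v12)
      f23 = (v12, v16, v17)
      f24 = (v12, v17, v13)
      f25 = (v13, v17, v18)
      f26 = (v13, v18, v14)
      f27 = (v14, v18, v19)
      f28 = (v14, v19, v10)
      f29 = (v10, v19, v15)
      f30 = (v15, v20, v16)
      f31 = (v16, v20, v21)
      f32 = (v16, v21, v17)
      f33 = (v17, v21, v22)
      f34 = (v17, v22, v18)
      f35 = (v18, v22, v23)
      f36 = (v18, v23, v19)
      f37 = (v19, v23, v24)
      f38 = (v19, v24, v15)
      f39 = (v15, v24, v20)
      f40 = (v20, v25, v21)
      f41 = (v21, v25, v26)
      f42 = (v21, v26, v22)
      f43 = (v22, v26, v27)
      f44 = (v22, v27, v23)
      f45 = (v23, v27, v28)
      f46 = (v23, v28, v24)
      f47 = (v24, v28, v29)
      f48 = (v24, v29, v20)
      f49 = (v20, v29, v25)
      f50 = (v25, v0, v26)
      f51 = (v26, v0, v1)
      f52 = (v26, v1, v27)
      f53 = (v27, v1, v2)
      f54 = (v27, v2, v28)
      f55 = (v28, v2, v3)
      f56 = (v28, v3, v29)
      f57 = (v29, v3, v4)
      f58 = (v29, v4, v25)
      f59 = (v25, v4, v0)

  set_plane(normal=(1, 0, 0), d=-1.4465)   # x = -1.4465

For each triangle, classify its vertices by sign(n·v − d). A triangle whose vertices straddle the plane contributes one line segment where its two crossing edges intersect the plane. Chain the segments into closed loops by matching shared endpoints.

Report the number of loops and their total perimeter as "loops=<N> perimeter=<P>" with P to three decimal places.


loops=2 perimeter=7.846

Straddling triangles (20 of 60):
  (v10,v15,v11) [+-+] → (-1.4465, 1.85937, 0)–(-1.4465, 1.42684, 0.343704)  len=0.5525
  (v11,v15,v16) [+--] → (-1.4465, 1.42684, 0.343704)–(-1.4465, 1.28488, 0.4565)  len=0.1813
  (v11,v16,v12) [+-+] → (-1.4465, 1.28488, 0.4565)–(-1.4465, 0.778768, 0.36155)  len=0.5149
  (v12,v16,v17) [+--] → (-1.4465, 0.778768, 0.36155)–(-1.4465, 0.355392, 0.2821)  len=0.4308
  (v12,v17,v13) [+-+] → (-1.4465, 0.355392, 0.2821)–(-1.4465, 0.355392, 0.141921)  len=0.1402
  (v13,v17,v18) [+--] → (-1.4465, 0.355392, 0.141921)–(-1.4465, 0.355392, -0.2821)  len=0.4240
  (v13,v18,v14) [+-+] → (-1.4465, 0.355392, -0.2821)–(-1.4465, 0.697533, -0.346292)  len=0.3481
  (v14,v18,v19) [+--] → (-1.4465, 0.697533, -0.346292)–(-1.4465, 1.28488, -0.4565)  len=0.5976
  (v14,v19,v10) [+-+] → (-1.4465, 1.28488, -0.4565)–(-1.4465, 1.74395, -0.0917131)  len=0.5864
  (v10,v19,v15) [+--] → (-1.4465, 1.74395, -0.0917131)–(-1.4465, 1.85937, 0)  len=0.1474
  (v15,v20,v16) [-+-] → (-1.4465, -1.85937, 0)–(-1.4465, -1.74395, 0.0917131)  len=0.1474
  (v16,v20,v21) [-++] → (-1.4465, -1.74395, 0.0917131)–(-1.4465, -1.28488, 0.4565)  len=0.5864
  (v16,v21,v17) [-+-] → (-1.4465, -1.28488, 0.4565)–(-1.4465, -0.697533, 0.346292)  len=0.5976
  (v17,v21,v22) [-++] → (-1.4465, -0.697533, 0.346292)–(-1.4465, -0.355392, 0.2821)  len=0.3481
  (v17,v22,v18) [-+-] → (-1.4465, -0.355392, 0.2821)–(-1.4465, -0.355392, -0.141921)  len=0.4240
  (v18,v22,v23) [-++] → (-1.4465, -0.355392, -0.141921)–(-1.4465, -0.355392, -0.2821)  len=0.1402
  (v18,v23,v19) [-+-] → (-1.4465, -0.355392, -0.2821)–(-1.4465, -0.778768, -0.36155)  len=0.4308
  (v19,v23,v24) [-++] → (-1.4465, -0.778768, -0.36155)–(-1.4465, -1.28488, -0.4565)  len=0.5149
  (v19,v24,v15) [-+-] → (-1.4465, -1.28488, -0.4565)–(-1.4465, -1.42684, -0.343704)  len=0.1813
  (v15,v24,v20) [-++] → (-1.4465, -1.42684, -0.343704)–(-1.4465, -1.85937, 0)  len=0.5525

Chained into 2 loop(s):
  loop 1: 10 segments, perimeter = 3.9232
  loop 2: 10 segments, perimeter = 3.9232
Total perimeter = 7.846


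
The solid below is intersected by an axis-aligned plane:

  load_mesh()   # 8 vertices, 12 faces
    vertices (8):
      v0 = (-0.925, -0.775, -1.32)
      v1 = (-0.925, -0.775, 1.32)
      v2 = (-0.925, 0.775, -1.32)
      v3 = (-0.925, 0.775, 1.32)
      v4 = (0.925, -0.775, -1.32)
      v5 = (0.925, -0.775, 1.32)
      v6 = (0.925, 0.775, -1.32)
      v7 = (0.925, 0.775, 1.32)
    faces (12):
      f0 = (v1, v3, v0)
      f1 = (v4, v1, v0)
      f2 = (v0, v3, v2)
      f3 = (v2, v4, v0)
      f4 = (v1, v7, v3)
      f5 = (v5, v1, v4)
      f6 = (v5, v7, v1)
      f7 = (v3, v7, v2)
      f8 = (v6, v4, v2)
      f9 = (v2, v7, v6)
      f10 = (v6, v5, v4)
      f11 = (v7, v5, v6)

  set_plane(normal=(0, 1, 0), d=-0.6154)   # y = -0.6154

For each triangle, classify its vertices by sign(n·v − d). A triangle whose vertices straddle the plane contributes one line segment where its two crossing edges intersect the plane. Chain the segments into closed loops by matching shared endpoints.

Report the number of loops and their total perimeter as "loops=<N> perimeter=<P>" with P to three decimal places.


loops=1 perimeter=8.980

Straddling triangles (8 of 12):
  (v1,v3,v0) [-+-] → (-0.925, -0.6154, 1.32)–(-0.925, -0.6154, -1.04817)  len=2.3682
  (v0,v3,v2) [-++] → (-0.925, -0.6154, -1.04817)–(-0.925, -0.6154, -1.32)  len=0.2718
  (v2,v4,v0) [+--] → (0.73451, -0.6154, -1.32)–(-0.925, -0.6154, -1.32)  len=1.6595
  (v1,v7,v3) [-++] → (-0.73451, -0.6154, 1.32)–(-0.925, -0.6154, 1.32)  len=0.1905
  (v5,v7,v1) [-+-] → (0.925, -0.6154, 1.32)–(-0.73451, -0.6154, 1.32)  len=1.6595
  (v6,v4,v2) [+-+] → (0.925, -0.6154, -1.32)–(0.73451, -0.6154, -1.32)  len=0.1905
  (v6,v5,v4) [+--] → (0.925, -0.6154, 1.04817)–(0.925, -0.6154, -1.32)  len=2.3682
  (v7,v5,v6) [+-+] → (0.925, -0.6154, 1.32)–(0.925, -0.6154, 1.04817)  len=0.2718

Chained into 1 loop(s):
  loop 1: 8 segments, perimeter = 8.9800
Total perimeter = 8.980


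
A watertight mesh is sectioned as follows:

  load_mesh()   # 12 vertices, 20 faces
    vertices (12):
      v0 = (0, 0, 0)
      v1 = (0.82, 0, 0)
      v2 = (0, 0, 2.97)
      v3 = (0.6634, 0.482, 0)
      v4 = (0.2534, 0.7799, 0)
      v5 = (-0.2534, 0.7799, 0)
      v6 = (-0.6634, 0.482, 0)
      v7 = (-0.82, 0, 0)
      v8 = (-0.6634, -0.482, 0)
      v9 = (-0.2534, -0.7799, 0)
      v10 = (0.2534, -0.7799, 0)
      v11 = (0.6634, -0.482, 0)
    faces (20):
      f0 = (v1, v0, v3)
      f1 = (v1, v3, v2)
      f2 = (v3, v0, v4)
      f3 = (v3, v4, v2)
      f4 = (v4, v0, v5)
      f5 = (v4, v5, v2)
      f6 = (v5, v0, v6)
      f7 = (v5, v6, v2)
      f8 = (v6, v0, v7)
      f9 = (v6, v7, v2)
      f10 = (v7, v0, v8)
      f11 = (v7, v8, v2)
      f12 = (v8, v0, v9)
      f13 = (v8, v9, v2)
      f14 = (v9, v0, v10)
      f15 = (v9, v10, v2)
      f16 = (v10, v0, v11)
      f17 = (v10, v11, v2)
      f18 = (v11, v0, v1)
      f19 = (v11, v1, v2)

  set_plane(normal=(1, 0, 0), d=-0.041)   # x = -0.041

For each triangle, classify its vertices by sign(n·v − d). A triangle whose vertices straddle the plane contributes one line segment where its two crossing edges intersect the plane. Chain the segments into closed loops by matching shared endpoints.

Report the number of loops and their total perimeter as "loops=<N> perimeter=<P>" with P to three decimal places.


loops=1 perimeter=7.424

Straddling triangles (12 of 20):
  (v4,v0,v5) [++-] → (-0.041, 0.126187, 0)–(-0.041, 0.7799, 0)  len=0.6537
  (v4,v5,v2) [+-+] → (-0.041, 0.7799, 0)–(-0.041, 0.126187, 2.48946)  len=2.5739
  (v5,v0,v6) [-+-] → (-0.041, 0.126187, 0)–(-0.041, 0.029789, 0)  len=0.0964
  (v5,v6,v2) [--+] → (-0.041, 0.029789, 2.78645)–(-0.041, 0.126187, 2.48946)  len=0.3122
  (v6,v0,v7) [-+-] → (-0.041, 0.029789, 0)–(-0.041, 0, 0)  len=0.0298
  (v6,v7,v2) [--+] → (-0.041, 0, 2.8215)–(-0.041, 0.029789, 2.78645)  len=0.0460
  (v7,v0,v8) [-+-] → (-0.041, 0, 0)–(-0.041, -0.029789, 0)  len=0.0298
  (v7,v8,v2) [--+] → (-0.041, -0.029789, 2.78645)–(-0.041, 0, 2.8215)  len=0.0460
  (v8,v0,v9) [-+-] → (-0.041, -0.029789, 0)–(-0.041, -0.126187, 0)  len=0.0964
  (v8,v9,v2) [--+] → (-0.041, -0.126187, 2.48946)–(-0.041, -0.029789, 2.78645)  len=0.3122
  (v9,v0,v10) [-++] → (-0.041, -0.126187, 0)–(-0.041, -0.7799, 0)  len=0.6537
  (v9,v10,v2) [-++] → (-0.041, -0.7799, 0)–(-0.041, -0.126187, 2.48946)  len=2.5739

Chained into 1 loop(s):
  loop 1: 12 segments, perimeter = 7.4240
Total perimeter = 7.424


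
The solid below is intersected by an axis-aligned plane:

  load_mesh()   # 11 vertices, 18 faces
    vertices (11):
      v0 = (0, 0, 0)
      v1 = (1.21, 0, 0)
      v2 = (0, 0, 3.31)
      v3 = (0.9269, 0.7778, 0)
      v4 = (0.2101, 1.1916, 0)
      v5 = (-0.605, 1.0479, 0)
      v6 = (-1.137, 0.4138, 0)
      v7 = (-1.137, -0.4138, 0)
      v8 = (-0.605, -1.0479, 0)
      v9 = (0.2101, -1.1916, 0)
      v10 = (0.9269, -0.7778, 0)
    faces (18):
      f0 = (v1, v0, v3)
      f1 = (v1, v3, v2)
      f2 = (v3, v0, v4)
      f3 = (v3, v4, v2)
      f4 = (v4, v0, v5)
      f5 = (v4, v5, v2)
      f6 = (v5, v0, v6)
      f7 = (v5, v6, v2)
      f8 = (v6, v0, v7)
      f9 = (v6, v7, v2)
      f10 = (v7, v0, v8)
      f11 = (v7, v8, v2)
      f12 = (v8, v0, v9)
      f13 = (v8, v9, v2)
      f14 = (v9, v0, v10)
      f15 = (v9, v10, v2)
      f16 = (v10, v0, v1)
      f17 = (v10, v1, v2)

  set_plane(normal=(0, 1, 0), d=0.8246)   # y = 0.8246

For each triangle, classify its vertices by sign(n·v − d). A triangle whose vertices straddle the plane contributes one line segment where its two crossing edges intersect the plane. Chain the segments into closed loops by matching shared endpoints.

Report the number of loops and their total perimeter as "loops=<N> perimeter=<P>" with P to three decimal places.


Straddling triangles (6 of 18):
  (v3,v0,v4) [--+] → (0.145391, 0.8246, 0)–(0.845831, 0.8246, 0)  len=0.7004
  (v3,v4,v2) [-+-] → (0.845831, 0.8246, 0)–(0.145391, 0.8246, 1.01944)  len=1.2369
  (v4,v0,v5) [+-+] → (0.145391, 0.8246, 0)–(-0.476079, 0.8246, 0)  len=0.6215
  (v4,v5,v2) [++-] → (-0.476079, 0.8246, 0.705337)–(0.145391, 0.8246, 1.01944)  len=0.6963
  (v5,v0,v6) [+--] → (-0.476079, 0.8246, 0)–(-0.792345, 0.8246, 0)  len=0.3163
  (v5,v6,v2) [+--] → (-0.792345, 0.8246, 0)–(-0.476079, 0.8246, 0.705337)  len=0.7730

Chained into 1 loop(s):
  loop 1: 6 segments, perimeter = 4.3444
Total perimeter = 4.344

loops=1 perimeter=4.344


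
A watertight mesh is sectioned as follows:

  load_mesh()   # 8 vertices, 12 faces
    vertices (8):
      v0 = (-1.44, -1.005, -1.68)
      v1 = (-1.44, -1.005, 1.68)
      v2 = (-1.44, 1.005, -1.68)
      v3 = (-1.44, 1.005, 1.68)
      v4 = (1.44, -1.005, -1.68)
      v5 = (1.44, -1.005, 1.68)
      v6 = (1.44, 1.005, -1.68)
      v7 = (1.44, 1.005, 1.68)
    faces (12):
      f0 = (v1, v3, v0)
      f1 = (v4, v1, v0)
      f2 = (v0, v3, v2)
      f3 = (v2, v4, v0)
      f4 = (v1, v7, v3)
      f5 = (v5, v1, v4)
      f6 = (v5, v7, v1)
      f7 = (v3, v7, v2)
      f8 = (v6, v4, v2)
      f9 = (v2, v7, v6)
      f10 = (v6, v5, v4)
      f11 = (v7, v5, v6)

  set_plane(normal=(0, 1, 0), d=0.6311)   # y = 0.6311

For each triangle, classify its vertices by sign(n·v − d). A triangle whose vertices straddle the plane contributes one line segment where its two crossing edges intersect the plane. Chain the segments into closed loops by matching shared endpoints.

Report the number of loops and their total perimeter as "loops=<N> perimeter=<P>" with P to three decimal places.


Straddling triangles (8 of 12):
  (v1,v3,v0) [-+-] → (-1.44, 0.6311, 1.68)–(-1.44, 0.6311, 1.05497)  len=0.6250
  (v0,v3,v2) [-++] → (-1.44, 0.6311, 1.05497)–(-1.44, 0.6311, -1.68)  len=2.7350
  (v2,v4,v0) [+--] → (-0.904263, 0.6311, -1.68)–(-1.44, 0.6311, -1.68)  len=0.5357
  (v1,v7,v3) [-++] → (0.904263, 0.6311, 1.68)–(-1.44, 0.6311, 1.68)  len=2.3443
  (v5,v7,v1) [-+-] → (1.44, 0.6311, 1.68)–(0.904263, 0.6311, 1.68)  len=0.5357
  (v6,v4,v2) [+-+] → (1.44, 0.6311, -1.68)–(-0.904263, 0.6311, -1.68)  len=2.3443
  (v6,v5,v4) [+--] → (1.44, 0.6311, -1.05497)–(1.44, 0.6311, -1.68)  len=0.6250
  (v7,v5,v6) [+-+] → (1.44, 0.6311, 1.68)–(1.44, 0.6311, -1.05497)  len=2.7350

Chained into 1 loop(s):
  loop 1: 8 segments, perimeter = 12.4800
Total perimeter = 12.480

loops=1 perimeter=12.480


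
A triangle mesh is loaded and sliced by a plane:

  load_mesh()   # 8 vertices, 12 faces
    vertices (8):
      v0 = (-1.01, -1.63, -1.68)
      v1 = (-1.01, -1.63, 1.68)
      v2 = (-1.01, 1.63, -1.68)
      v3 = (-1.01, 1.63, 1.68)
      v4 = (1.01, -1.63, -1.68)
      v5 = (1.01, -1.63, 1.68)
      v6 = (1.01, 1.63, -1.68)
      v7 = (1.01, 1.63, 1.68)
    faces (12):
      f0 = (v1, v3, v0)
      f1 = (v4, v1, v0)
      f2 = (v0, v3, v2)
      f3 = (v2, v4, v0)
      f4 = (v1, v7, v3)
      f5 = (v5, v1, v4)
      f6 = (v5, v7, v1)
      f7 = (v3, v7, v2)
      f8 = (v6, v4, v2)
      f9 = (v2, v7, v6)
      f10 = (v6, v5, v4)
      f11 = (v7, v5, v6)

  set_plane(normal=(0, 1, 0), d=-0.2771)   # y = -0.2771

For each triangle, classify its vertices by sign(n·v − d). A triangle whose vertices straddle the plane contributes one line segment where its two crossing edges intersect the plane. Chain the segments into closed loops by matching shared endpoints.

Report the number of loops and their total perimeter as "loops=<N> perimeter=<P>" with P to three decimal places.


loops=1 perimeter=10.760

Straddling triangles (8 of 12):
  (v1,v3,v0) [-+-] → (-1.01, -0.2771, 1.68)–(-1.01, -0.2771, -0.2856)  len=1.9656
  (v0,v3,v2) [-++] → (-1.01, -0.2771, -0.2856)–(-1.01, -0.2771, -1.68)  len=1.3944
  (v2,v4,v0) [+--] → (0.1717, -0.2771, -1.68)–(-1.01, -0.2771, -1.68)  len=1.1817
  (v1,v7,v3) [-++] → (-0.1717, -0.2771, 1.68)–(-1.01, -0.2771, 1.68)  len=0.8383
  (v5,v7,v1) [-+-] → (1.01, -0.2771, 1.68)–(-0.1717, -0.2771, 1.68)  len=1.1817
  (v6,v4,v2) [+-+] → (1.01, -0.2771, -1.68)–(0.1717, -0.2771, -1.68)  len=0.8383
  (v6,v5,v4) [+--] → (1.01, -0.2771, 0.2856)–(1.01, -0.2771, -1.68)  len=1.9656
  (v7,v5,v6) [+-+] → (1.01, -0.2771, 1.68)–(1.01, -0.2771, 0.2856)  len=1.3944

Chained into 1 loop(s):
  loop 1: 8 segments, perimeter = 10.7600
Total perimeter = 10.760


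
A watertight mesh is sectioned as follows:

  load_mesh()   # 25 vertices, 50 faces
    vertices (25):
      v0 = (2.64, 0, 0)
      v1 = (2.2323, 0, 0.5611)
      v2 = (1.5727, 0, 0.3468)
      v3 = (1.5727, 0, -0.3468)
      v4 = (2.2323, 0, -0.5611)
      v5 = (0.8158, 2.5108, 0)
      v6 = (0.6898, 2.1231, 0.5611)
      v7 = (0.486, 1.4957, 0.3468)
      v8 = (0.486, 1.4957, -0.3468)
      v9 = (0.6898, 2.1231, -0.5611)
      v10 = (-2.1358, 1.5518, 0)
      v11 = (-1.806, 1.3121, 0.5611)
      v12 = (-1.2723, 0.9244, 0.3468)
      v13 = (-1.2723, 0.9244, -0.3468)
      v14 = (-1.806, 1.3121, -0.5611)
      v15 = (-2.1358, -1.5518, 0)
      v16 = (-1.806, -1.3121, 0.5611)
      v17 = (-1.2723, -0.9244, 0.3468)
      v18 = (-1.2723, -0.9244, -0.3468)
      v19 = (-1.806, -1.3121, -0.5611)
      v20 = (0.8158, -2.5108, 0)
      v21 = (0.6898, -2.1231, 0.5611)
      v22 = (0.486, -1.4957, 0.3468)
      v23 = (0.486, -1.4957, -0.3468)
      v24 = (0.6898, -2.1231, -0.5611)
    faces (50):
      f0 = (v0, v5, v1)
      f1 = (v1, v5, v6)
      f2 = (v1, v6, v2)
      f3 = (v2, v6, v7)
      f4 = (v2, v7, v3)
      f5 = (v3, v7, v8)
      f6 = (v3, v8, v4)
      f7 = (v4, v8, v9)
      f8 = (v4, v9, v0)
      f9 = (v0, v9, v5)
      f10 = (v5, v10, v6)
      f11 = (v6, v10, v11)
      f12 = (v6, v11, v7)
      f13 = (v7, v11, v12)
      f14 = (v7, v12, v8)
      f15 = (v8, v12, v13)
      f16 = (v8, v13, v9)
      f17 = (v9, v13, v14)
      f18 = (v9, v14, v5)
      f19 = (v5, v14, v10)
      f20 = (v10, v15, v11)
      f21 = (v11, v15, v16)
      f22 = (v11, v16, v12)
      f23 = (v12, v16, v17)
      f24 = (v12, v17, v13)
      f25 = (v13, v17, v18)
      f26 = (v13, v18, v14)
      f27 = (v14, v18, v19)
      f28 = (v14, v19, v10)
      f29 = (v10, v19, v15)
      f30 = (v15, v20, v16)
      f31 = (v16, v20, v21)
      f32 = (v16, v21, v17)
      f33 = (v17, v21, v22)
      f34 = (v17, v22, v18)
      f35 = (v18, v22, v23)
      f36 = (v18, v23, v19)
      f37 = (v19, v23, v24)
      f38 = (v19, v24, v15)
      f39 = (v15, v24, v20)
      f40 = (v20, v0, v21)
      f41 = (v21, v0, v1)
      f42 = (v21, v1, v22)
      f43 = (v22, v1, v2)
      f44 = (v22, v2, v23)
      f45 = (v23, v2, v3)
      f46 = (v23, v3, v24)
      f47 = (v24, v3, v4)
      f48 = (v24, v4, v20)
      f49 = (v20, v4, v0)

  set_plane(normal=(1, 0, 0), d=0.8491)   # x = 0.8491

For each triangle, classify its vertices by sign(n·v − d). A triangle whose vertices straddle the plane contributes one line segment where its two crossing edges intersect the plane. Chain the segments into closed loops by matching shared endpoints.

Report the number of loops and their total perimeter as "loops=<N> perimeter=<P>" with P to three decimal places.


Straddling triangles (20 of 50):
  (v0,v5,v1) [+-+] → (0.8491, 2.46497, 0)–(0.8491, 2.45177, 0.0131907)  len=0.0187
  (v1,v5,v6) [+--] → (0.8491, 2.45177, 0.0131907)–(0.8491, 1.90384, 0.5611)  len=0.7749
  (v1,v6,v2) [+-+] → (0.8491, 1.90384, 0.5611)–(0.8491, 1.74003, 0.522434)  len=0.1683
  (v2,v6,v7) [+--] → (0.8491, 1.74003, 0.522434)–(0.8491, 0.99594, 0.3468)  len=0.7645
  (v2,v7,v3) [+-+] → (0.8491, 0.99594, 0.3468)–(0.8491, 0.99594, 0.115047)  len=0.2318
  (v3,v7,v8) [+--] → (0.8491, 0.99594, 0.115047)–(0.8491, 0.99594, -0.3468)  len=0.4618
  (v3,v8,v4) [+-+] → (0.8491, 0.99594, -0.3468)–(0.8491, 1.18471, -0.391358)  len=0.1940
  (v4,v8,v9) [+--] → (0.8491, 1.18471, -0.391358)–(0.8491, 1.90384, -0.5611)  len=0.7389
  (v4,v9,v0) [+-+] → (0.8491, 1.90384, -0.5611)–(0.8491, 1.94968, -0.515267)  len=0.0648
  (v0,v9,v5) [+--] → (0.8491, 1.94968, -0.515267)–(0.8491, 2.46497, 0)  len=0.7287
  (v20,v0,v21) [-+-] → (0.8491, -2.46497, 0)–(0.8491, -1.94968, 0.515267)  len=0.7287
  (v21,v0,v1) [-++] → (0.8491, -1.94968, 0.515267)–(0.8491, -1.90384, 0.5611)  len=0.0648
  (v21,v1,v22) [-+-] → (0.8491, -1.90384, 0.5611)–(0.8491, -1.18471, 0.391358)  len=0.7389
  (v22,v1,v2) [-++] → (0.8491, -1.18471, 0.391358)–(0.8491, -0.99594, 0.3468)  len=0.1940
  (v22,v2,v23) [-+-] → (0.8491, -0.99594, 0.3468)–(0.8491, -0.99594, -0.115047)  len=0.4618
  (v23,v2,v3) [-++] → (0.8491, -0.99594, -0.115047)–(0.8491, -0.99594, -0.3468)  len=0.2318
  (v23,v3,v24) [-+-] → (0.8491, -0.99594, -0.3468)–(0.8491, -1.74003, -0.522434)  len=0.7645
  (v24,v3,v4) [-++] → (0.8491, -1.74003, -0.522434)–(0.8491, -1.90384, -0.5611)  len=0.1683
  (v24,v4,v20) [-+-] → (0.8491, -1.90384, -0.5611)–(0.8491, -2.45177, -0.0131907)  len=0.7749
  (v20,v4,v0) [-++] → (0.8491, -2.45177, -0.0131907)–(0.8491, -2.46497, 0)  len=0.0187

Chained into 2 loop(s):
  loop 1: 10 segments, perimeter = 4.1464
  loop 2: 10 segments, perimeter = 4.1464
Total perimeter = 8.293

loops=2 perimeter=8.293


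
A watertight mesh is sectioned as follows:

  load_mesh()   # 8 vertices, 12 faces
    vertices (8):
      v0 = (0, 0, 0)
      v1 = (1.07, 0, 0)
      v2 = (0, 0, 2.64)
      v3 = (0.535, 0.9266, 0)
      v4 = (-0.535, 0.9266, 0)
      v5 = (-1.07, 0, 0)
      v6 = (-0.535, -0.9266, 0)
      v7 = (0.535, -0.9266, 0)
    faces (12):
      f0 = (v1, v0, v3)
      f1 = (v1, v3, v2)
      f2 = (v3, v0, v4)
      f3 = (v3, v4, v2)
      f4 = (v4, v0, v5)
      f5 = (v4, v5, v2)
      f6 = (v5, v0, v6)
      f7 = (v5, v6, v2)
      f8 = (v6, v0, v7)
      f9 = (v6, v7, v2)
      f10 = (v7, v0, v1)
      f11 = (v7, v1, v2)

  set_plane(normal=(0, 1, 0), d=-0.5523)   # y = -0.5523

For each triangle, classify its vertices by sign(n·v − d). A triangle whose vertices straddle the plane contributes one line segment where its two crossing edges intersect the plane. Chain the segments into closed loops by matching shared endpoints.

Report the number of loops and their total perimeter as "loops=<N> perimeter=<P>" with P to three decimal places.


loops=1 perimeter=4.441

Straddling triangles (6 of 12):
  (v5,v0,v6) [++-] → (-0.318887, -0.5523, 0)–(-0.751113, -0.5523, 0)  len=0.4322
  (v5,v6,v2) [+-+] → (-0.751113, -0.5523, 0)–(-0.318887, -0.5523, 1.06643)  len=1.1507
  (v6,v0,v7) [-+-] → (-0.318887, -0.5523, 0)–(0.318887, -0.5523, 0)  len=0.6378
  (v6,v7,v2) [--+] → (0.318887, -0.5523, 1.06643)–(-0.318887, -0.5523, 1.06643)  len=0.6378
  (v7,v0,v1) [-++] → (0.318887, -0.5523, 0)–(0.751113, -0.5523, 0)  len=0.4322
  (v7,v1,v2) [-++] → (0.751113, -0.5523, 0)–(0.318887, -0.5523, 1.06643)  len=1.1507

Chained into 1 loop(s):
  loop 1: 6 segments, perimeter = 4.4414
Total perimeter = 4.441


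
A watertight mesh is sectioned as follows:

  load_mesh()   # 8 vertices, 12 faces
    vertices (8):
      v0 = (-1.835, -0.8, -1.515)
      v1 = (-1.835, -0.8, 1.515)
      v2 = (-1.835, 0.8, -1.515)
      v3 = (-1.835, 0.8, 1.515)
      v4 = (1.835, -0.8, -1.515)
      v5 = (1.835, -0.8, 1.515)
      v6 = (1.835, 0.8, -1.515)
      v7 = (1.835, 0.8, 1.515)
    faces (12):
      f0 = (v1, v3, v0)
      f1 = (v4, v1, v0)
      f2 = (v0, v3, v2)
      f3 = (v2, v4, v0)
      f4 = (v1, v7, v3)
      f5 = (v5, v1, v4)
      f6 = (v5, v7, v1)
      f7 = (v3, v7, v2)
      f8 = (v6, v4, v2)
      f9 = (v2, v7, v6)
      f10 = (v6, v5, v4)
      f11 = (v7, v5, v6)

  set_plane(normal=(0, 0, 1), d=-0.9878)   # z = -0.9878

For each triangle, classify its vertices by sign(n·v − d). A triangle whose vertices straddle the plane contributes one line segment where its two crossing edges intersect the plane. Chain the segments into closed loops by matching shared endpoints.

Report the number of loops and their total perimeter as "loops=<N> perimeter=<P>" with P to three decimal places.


loops=1 perimeter=10.540

Straddling triangles (8 of 12):
  (v1,v3,v0) [++-] → (-1.835, -0.521611, -0.9878)–(-1.835, -0.8, -0.9878)  len=0.2784
  (v4,v1,v0) [-+-] → (1.19644, -0.8, -0.9878)–(-1.835, -0.8, -0.9878)  len=3.0314
  (v0,v3,v2) [-+-] → (-1.835, -0.521611, -0.9878)–(-1.835, 0.8, -0.9878)  len=1.3216
  (v5,v1,v4) [++-] → (1.19644, -0.8, -0.9878)–(1.835, -0.8, -0.9878)  len=0.6386
  (v3,v7,v2) [++-] → (-1.19644, 0.8, -0.9878)–(-1.835, 0.8, -0.9878)  len=0.6386
  (v2,v7,v6) [-+-] → (-1.19644, 0.8, -0.9878)–(1.835, 0.8, -0.9878)  len=3.0314
  (v6,v5,v4) [-+-] → (1.835, 0.521611, -0.9878)–(1.835, -0.8, -0.9878)  len=1.3216
  (v7,v5,v6) [++-] → (1.835, 0.521611, -0.9878)–(1.835, 0.8, -0.9878)  len=0.2784

Chained into 1 loop(s):
  loop 1: 8 segments, perimeter = 10.5400
Total perimeter = 10.540


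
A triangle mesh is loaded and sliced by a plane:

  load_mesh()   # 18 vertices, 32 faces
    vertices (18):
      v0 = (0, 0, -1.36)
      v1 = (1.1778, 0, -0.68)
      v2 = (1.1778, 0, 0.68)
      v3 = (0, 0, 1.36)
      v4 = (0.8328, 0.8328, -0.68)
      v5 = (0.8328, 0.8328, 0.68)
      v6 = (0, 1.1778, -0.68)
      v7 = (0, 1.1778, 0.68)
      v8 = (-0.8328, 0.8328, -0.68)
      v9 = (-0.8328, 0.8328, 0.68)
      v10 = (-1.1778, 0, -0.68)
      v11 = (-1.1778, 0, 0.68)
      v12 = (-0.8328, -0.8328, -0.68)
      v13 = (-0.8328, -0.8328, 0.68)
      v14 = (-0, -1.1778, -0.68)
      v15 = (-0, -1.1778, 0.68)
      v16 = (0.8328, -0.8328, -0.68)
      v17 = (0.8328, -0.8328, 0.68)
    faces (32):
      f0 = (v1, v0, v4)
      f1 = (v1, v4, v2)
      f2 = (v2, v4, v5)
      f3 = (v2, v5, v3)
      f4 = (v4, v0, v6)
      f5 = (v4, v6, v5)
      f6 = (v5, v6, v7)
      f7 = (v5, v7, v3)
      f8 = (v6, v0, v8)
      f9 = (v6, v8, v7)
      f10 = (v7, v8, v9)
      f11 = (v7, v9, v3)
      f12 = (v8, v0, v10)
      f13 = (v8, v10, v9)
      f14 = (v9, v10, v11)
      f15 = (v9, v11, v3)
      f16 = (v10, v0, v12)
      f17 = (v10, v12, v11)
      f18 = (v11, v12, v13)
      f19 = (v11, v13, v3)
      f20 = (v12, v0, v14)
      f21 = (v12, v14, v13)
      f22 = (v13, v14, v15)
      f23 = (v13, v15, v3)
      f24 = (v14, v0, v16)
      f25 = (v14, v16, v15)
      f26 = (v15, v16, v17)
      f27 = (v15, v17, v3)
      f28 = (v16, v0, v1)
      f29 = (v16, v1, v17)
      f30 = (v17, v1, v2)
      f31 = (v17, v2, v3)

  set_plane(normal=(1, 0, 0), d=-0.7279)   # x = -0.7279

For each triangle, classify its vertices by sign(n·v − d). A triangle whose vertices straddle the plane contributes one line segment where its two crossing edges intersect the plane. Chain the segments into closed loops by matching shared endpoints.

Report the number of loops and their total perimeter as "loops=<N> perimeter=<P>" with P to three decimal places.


Straddling triangles (12 of 32):
  (v6,v0,v8) [++-] → (-0.7279, 0.7279, -0.765653)–(-0.7279, 0.876256, -0.68)  len=0.1713
  (v6,v8,v7) [+-+] → (-0.7279, 0.876256, -0.68)–(-0.7279, 0.876256, -0.508694)  len=0.1713
  (v7,v8,v9) [+--] → (-0.7279, 0.876256, -0.508694)–(-0.7279, 0.876256, 0.68)  len=1.1887
  (v7,v9,v3) [+-+] → (-0.7279, 0.876256, 0.68)–(-0.7279, 0.7279, 0.765653)  len=0.1713
  (v8,v0,v10) [-+-] → (-0.7279, 0.7279, -0.765653)–(-0.7279, 0, -0.939749)  len=0.7484
  (v9,v11,v3) [--+] → (-0.7279, 0, 0.939749)–(-0.7279, 0.7279, 0.765653)  len=0.7484
  (v10,v0,v12) [-+-] → (-0.7279, 0, -0.939749)–(-0.7279, -0.7279, -0.765653)  len=0.7484
  (v11,v13,v3) [--+] → (-0.7279, -0.7279, 0.765653)–(-0.7279, 0, 0.939749)  len=0.7484
  (v12,v0,v14) [-++] → (-0.7279, -0.7279, -0.765653)–(-0.7279, -0.876256, -0.68)  len=0.1713
  (v12,v14,v13) [-+-] → (-0.7279, -0.876256, -0.68)–(-0.7279, -0.876256, 0.508694)  len=1.1887
  (v13,v14,v15) [-++] → (-0.7279, -0.876256, 0.508694)–(-0.7279, -0.876256, 0.68)  len=0.1713
  (v13,v15,v3) [-++] → (-0.7279, -0.876256, 0.68)–(-0.7279, -0.7279, 0.765653)  len=0.1713

Chained into 1 loop(s):
  loop 1: 12 segments, perimeter = 6.3989
Total perimeter = 6.399

loops=1 perimeter=6.399


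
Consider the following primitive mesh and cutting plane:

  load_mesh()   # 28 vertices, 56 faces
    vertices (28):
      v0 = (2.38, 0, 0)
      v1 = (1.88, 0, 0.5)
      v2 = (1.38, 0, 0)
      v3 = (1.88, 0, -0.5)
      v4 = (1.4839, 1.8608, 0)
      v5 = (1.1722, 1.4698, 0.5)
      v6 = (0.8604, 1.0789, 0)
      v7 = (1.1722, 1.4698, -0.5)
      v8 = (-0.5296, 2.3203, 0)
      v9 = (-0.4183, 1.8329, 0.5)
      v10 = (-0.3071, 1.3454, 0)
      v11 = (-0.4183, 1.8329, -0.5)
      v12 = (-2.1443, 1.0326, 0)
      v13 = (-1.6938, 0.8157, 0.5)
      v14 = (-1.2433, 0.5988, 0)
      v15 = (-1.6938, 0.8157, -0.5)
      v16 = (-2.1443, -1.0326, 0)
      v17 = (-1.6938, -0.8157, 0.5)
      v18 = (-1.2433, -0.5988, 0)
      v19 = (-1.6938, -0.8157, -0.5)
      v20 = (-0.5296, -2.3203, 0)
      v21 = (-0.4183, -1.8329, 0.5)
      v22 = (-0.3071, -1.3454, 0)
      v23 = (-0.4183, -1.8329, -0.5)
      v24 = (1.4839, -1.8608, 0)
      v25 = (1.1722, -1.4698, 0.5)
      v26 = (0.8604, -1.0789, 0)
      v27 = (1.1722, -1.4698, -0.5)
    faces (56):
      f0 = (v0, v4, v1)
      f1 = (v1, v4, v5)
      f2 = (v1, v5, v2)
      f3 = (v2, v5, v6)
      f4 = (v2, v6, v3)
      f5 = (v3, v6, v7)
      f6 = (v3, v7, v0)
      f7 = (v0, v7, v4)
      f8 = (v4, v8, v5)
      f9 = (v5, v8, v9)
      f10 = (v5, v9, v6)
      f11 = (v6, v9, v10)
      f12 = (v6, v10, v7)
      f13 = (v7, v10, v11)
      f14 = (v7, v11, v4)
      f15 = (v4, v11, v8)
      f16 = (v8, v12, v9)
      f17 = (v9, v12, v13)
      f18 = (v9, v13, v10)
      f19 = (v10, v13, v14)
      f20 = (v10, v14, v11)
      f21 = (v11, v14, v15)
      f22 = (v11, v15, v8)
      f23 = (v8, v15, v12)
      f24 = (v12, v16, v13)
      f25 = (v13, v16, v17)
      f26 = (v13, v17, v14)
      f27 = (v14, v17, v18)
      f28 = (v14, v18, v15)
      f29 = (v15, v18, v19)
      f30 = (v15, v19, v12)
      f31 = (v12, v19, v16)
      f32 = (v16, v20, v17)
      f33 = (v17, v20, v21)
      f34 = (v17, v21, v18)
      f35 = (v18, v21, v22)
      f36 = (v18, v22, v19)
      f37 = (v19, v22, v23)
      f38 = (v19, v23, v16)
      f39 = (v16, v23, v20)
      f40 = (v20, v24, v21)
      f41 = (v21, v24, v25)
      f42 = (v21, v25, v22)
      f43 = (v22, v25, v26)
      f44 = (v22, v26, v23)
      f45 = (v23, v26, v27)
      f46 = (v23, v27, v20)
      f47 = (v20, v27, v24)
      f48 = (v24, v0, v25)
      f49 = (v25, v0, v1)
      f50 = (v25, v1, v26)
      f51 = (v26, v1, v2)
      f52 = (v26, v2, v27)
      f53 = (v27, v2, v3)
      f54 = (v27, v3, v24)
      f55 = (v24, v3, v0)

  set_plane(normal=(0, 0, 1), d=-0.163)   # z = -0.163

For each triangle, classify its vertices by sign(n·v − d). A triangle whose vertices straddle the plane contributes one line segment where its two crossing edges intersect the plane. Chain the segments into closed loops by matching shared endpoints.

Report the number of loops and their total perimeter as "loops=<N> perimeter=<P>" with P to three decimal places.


loops=2 perimeter=22.840

Straddling triangles (28 of 56):
  (v2,v6,v3) [++-] → (1.19279, 0.727179, -0.163)–(1.543, 0, -0.163)  len=0.8071
  (v3,v6,v7) [-+-] → (1.19279, 0.727179, -0.163)–(0.962047, 1.20633, -0.163)  len=0.5318
  (v3,v7,v0) [--+] → (1.98626, 0.479155, -0.163)–(2.217, 0, -0.163)  len=0.5318
  (v0,v7,v4) [+-+] → (1.98626, 0.479155, -0.163)–(1.38229, 1.73333, -0.163)  len=1.3920
  (v6,v10,v7) [++-] → (0.175152, 1.38595, -0.163)–(0.962047, 1.20633, -0.163)  len=0.8071
  (v7,v10,v11) [-+-] → (0.175152, 1.38595, -0.163)–(-0.343351, 1.50432, -0.163)  len=0.5318
  (v7,v11,v4) [--+] → (0.863783, 1.8517, -0.163)–(1.38229, 1.73333, -0.163)  len=0.5318
  (v4,v11,v8) [+-+] → (0.863783, 1.8517, -0.163)–(-0.493316, 2.16141, -0.163)  len=1.3920
  (v10,v14,v11) [++-] → (-0.97435, 1.00112, -0.163)–(-0.343351, 1.50432, -0.163)  len=0.8071
  (v11,v14,v15) [-+-] → (-0.97435, 1.00112, -0.163)–(-1.39016, 0.669509, -0.163)  len=0.5318
  (v11,v15,v8) [--+] → (-0.909129, 1.8298, -0.163)–(-0.493316, 2.16141, -0.163)  len=0.5318
  (v8,v15,v12) [+-+] → (-0.909129, 1.8298, -0.163)–(-1.99744, 0.961891, -0.163)  len=1.3920
  (v14,v18,v15) [++-] → (-1.39016, -0.137673, -0.163)–(-1.39016, 0.669509, -0.163)  len=0.8072
  (v15,v18,v19) [-+-] → (-1.39016, -0.137673, -0.163)–(-1.39016, -0.669509, -0.163)  len=0.5318
  (v15,v19,v12) [--+] → (-1.99744, 0.430054, -0.163)–(-1.99744, 0.961891, -0.163)  len=0.5318
  (v12,v19,v16) [+-+] → (-1.99744, 0.430054, -0.163)–(-1.99744, -0.961891, -0.163)  len=1.3919
  (v18,v22,v19) [++-] → (-0.759164, -1.17272, -0.163)–(-1.39016, -0.669509, -0.163)  len=0.8071
  (v19,v22,v23) [-+-] → (-0.759164, -1.17272, -0.163)–(-0.343351, -1.50432, -0.163)  len=0.5318
  (v19,v23,v16) [--+] → (-1.58162, -1.2935, -0.163)–(-1.99744, -0.961891, -0.163)  len=0.5318
  (v16,v23,v20) [+-+] → (-1.58162, -1.2935, -0.163)–(-0.493316, -2.16141, -0.163)  len=1.3920
  (v22,v26,v23) [++-] → (0.443544, -1.3247, -0.163)–(-0.343351, -1.50432, -0.163)  len=0.8071
  (v23,v26,v27) [-+-] → (0.443544, -1.3247, -0.163)–(0.962047, -1.20633, -0.163)  len=0.5318
  (v23,v27,v20) [--+] → (0.0251868, -2.04304, -0.163)–(-0.493316, -2.16141, -0.163)  len=0.5318
  (v20,v27,v24) [+-+] → (0.0251868, -2.04304, -0.163)–(1.38229, -1.73333, -0.163)  len=1.3920
  (v26,v2,v27) [++-] → (1.31226, -0.479155, -0.163)–(0.962047, -1.20633, -0.163)  len=0.8071
  (v27,v2,v3) [-+-] → (1.31226, -0.479155, -0.163)–(1.543, 0, -0.163)  len=0.5318
  (v27,v3,v24) [--+] → (1.61303, -1.25418, -0.163)–(1.38229, -1.73333, -0.163)  len=0.5318
  (v24,v3,v0) [+-+] → (1.61303, -1.25418, -0.163)–(2.217, 0, -0.163)  len=1.3920

Chained into 2 loop(s):
  loop 1: 14 segments, perimeter = 9.3727
  loop 2: 14 segments, perimeter = 13.4669
Total perimeter = 22.840
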